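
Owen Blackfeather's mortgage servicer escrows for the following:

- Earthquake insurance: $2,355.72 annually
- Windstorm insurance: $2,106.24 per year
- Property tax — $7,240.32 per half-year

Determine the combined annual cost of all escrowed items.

Earthquake insurance = $2,355.72/yr
Windstorm insurance = $2,106.24/yr
Property tax = $7,240.32 × 2 = $14,480.64/yr
Annual escrow total = $18,942.60

$18,942.60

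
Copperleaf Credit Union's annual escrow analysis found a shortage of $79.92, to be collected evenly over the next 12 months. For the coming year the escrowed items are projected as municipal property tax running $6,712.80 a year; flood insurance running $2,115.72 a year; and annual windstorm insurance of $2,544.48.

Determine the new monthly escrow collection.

Municipal property tax: $6,712.80 annually
Flood insurance: $2,115.72 annually
Windstorm insurance: $2,544.48 annually
Combined annual = $6,712.80 + $2,115.72 + $2,544.48 = $11,373.00
Monthly escrow = $11,373.00 ÷ 12 = $947.75
Shortage per month = $79.92 / 12 = $6.66
Adjusted monthly = $947.75 + $6.66 = $954.41

$954.41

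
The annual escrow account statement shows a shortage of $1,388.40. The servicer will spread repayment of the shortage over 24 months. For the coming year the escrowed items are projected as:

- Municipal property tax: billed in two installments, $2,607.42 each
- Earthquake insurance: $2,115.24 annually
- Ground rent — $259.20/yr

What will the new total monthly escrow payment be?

Municipal property tax = $2,607.42 × 2 = $5,214.84 annually
Earthquake insurance = $2,115.24 annually
Ground rent = $259.20 annually
Total per year = $5,214.84 + $2,115.24 + $259.20 = $7,589.28
Monthly = $7,589.28 / 12 = $632.44
Shortage per month = $1,388.40 / 24 = $57.85
New monthly escrow = $632.44 + $57.85 = $690.29

$690.29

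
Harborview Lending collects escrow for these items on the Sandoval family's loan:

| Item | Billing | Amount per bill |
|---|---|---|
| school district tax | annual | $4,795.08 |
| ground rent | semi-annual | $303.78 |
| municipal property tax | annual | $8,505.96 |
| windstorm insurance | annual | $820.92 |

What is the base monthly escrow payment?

School district tax = $4,795.08/yr
Ground rent = $303.78 × 2 = $607.56/yr
Municipal property tax = $8,505.96/yr
Windstorm insurance = $820.92/yr
Annual escrow total = $14,729.52
Base monthly escrow = $14,729.52 / 12 = $1,227.46

$1,227.46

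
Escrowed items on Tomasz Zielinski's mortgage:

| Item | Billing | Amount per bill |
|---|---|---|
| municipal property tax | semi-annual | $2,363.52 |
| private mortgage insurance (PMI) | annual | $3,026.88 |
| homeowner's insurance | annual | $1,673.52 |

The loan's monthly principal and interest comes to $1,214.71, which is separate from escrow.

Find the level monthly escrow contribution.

$785.62

Municipal property tax — $2,363.52 × 2 = $4,727.04 annually
Private mortgage insurance (PMI) — $3,026.88 annually
Homeowner's insurance — $1,673.52 annually
Annual escrow total = $4,727.04 + $3,026.88 + $1,673.52 = $9,427.44
Per month = $9,427.44 / 12 = $785.62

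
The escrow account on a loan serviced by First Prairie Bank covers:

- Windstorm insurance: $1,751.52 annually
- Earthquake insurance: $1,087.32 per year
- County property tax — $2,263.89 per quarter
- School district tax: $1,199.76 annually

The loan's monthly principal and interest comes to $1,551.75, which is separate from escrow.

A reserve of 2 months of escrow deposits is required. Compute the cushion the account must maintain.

$2,182.36

Windstorm insurance: $1,751.52 per year
Earthquake insurance: $1,087.32 per year
County property tax: $2,263.89 × 4 = $9,055.56 per year
School district tax: $1,199.76 per year
Total annual escrow = $13,094.16
Monthly escrow = $13,094.16 ÷ 12 = $1,091.18
Reserve = 2 × $1,091.18 = $2,182.36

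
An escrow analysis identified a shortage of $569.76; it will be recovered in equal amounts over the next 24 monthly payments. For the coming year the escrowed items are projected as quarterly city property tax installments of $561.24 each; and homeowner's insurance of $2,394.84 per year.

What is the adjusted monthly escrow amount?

City property tax — $561.24 × 4 = $2,244.96 per year
Homeowner's insurance — $2,394.84 per year
Yearly total = $4,639.80
Monthly = $4,639.80 ÷ 12 = $386.65
Monthly shortage recovery: $569.76 ÷ 24 = $23.74
Adjusted monthly = $386.65 + $23.74 = $410.39

$410.39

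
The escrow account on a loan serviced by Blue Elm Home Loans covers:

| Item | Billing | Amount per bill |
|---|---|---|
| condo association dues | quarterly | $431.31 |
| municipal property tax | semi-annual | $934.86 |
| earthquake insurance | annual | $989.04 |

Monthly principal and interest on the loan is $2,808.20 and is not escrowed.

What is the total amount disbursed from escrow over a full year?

Condo association dues — $431.31 × 4 = $1,725.24 annually
Municipal property tax — $934.86 × 2 = $1,869.72 annually
Earthquake insurance — $989.04 annually
Combined annual = $1,725.24 + $1,869.72 + $989.04 = $4,584.00

$4,584.00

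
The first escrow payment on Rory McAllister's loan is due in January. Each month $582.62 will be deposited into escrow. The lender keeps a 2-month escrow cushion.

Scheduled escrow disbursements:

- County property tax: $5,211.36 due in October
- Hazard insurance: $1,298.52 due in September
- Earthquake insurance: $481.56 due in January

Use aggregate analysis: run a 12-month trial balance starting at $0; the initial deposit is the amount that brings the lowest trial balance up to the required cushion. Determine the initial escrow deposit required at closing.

Cushion = 2 × $582.62 = $1,165.24
Trial balance (start $0, +$582.62 each month, − disbursements):
  Jan: +$582.62 − $481.56 → $101.06
  Feb: +$582.62 → $683.68
  Mar: +$582.62 → $1,266.30
  Apr: +$582.62 → $1,848.92
  May: +$582.62 → $2,431.54
  Jun: +$582.62 → $3,014.16
  Jul: +$582.62 → $3,596.78
  Aug: +$582.62 → $4,179.40
  Sep: +$582.62 − $1,298.52 → $3,463.50
  Oct: +$582.62 − $5,211.36 → -$1,165.24
  Nov: +$582.62 → -$582.62
  Dec: +$582.62 → $0.00
Lowest trial balance = -$1,165.24 (Oct)
Initial deposit = cushion − low point = $1,165.24 − (-$1,165.24) = $2,330.48

$2,330.48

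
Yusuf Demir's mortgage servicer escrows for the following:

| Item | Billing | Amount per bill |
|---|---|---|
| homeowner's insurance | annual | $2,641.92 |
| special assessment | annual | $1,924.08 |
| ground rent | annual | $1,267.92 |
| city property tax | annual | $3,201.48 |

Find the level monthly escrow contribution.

$752.95

Homeowner's insurance: $2,641.92 per year
Special assessment: $1,924.08 per year
Ground rent: $1,267.92 per year
City property tax: $3,201.48 per year
Total annual escrow = $9,035.40
Monthly = $9,035.40 / 12 = $752.95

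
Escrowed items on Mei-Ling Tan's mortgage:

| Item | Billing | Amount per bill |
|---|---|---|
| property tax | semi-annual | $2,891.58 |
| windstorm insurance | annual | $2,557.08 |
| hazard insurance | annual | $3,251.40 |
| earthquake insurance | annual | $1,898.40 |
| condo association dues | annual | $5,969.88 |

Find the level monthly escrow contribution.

$1,621.66

Property tax: $2,891.58 × 2 = $5,783.16/yr
Windstorm insurance: $2,557.08/yr
Hazard insurance: $3,251.40/yr
Earthquake insurance: $1,898.40/yr
Condo association dues: $5,969.88/yr
Total annual escrow = $5,783.16 + $2,557.08 + $3,251.40 + $1,898.40 + $5,969.88 = $19,459.92
Monthly = $19,459.92 / 12 = $1,621.66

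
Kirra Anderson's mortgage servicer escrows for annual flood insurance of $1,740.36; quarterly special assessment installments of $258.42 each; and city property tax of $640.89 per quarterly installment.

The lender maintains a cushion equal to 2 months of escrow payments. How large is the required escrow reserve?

Flood insurance: $1,740.36 per year
Special assessment: $258.42 × 4 = $1,033.68 per year
City property tax: $640.89 × 4 = $2,563.56 per year
Combined annual = $5,337.60
Base monthly escrow = $5,337.60 / 12 = $444.80
Required cushion = 2 × $444.80 = $889.60

$889.60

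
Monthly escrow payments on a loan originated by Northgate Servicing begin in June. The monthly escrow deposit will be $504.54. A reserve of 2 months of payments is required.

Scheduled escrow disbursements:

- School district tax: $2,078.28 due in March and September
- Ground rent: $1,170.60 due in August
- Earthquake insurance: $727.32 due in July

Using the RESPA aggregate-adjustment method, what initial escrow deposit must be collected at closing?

$2,967.12

Cushion = 2 × $504.54 = $1,009.08
Trial balance (start $0, +$504.54 each month, − disbursements):
  Jun: +$504.54 → $504.54
  Jul: +$504.54 − $727.32 → $281.76
  Aug: +$504.54 − $1,170.60 → -$384.30
  Sep: +$504.54 − $2,078.28 → -$1,958.04
  Oct: +$504.54 → -$1,453.50
  Nov: +$504.54 → -$948.96
  Dec: +$504.54 → -$444.42
  Jan: +$504.54 → $60.12
  Feb: +$504.54 → $564.66
  Mar: +$504.54 − $2,078.28 → -$1,009.08
  Apr: +$504.54 → -$504.54
  May: +$504.54 → $0.00
Lowest trial balance = -$1,958.04 (Sep)
Initial deposit = cushion − low point = $1,009.08 − (-$1,958.04) = $2,967.12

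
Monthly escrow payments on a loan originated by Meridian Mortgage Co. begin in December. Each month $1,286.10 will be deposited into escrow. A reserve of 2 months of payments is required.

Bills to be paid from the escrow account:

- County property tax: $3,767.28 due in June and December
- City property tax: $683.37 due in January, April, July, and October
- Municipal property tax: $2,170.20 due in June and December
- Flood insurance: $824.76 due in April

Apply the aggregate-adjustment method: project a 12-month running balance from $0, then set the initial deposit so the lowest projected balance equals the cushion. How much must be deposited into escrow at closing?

Cushion = 2 × $1,286.10 = $2,572.20
Trial balance (start $0, +$1,286.10 each month, − disbursements):
  Dec: +$1,286.10 − $5,937.48 → -$4,651.38
  Jan: +$1,286.10 − $683.37 → -$4,048.65
  Feb: +$1,286.10 → -$2,762.55
  Mar: +$1,286.10 → -$1,476.45
  Apr: +$1,286.10 − $1,508.13 → -$1,698.48
  May: +$1,286.10 → -$412.38
  Jun: +$1,286.10 − $5,937.48 → -$5,063.76
  Jul: +$1,286.10 − $683.37 → -$4,461.03
  Aug: +$1,286.10 → -$3,174.93
  Sep: +$1,286.10 → -$1,888.83
  Oct: +$1,286.10 − $683.37 → -$1,286.10
  Nov: +$1,286.10 → $0.00
Lowest trial balance = -$5,063.76 (Jun)
Initial deposit = cushion − low point = $2,572.20 − (-$5,063.76) = $7,635.96

$7,635.96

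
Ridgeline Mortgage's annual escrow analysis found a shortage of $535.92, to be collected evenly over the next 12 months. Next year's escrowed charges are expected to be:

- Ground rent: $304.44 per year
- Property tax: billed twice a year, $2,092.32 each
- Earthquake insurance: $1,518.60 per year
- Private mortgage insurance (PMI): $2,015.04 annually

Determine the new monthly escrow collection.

Ground rent — $304.44
Property tax — $2,092.32 × 2 = $4,184.64
Earthquake insurance — $1,518.60
Private mortgage insurance (PMI) — $2,015.04
Annual escrow total = $304.44 + $4,184.64 + $1,518.60 + $2,015.04 = $8,022.72
Base monthly escrow = $8,022.72 / 12 = $668.56
Shortage per month = $535.92 ÷ 12 = $44.66
New monthly escrow = $668.56 + $44.66 = $713.22

$713.22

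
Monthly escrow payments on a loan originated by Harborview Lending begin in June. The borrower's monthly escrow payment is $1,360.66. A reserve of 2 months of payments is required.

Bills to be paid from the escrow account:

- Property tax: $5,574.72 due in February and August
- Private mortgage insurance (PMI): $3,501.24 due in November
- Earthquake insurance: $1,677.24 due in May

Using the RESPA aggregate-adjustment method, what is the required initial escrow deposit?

Cushion = 2 × $1,360.66 = $2,721.32
Trial balance (start $0, +$1,360.66 each month, − disbursements):
  Jun: +$1,360.66 → $1,360.66
  Jul: +$1,360.66 → $2,721.32
  Aug: +$1,360.66 − $5,574.72 → -$1,492.74
  Sep: +$1,360.66 → -$132.08
  Oct: +$1,360.66 → $1,228.58
  Nov: +$1,360.66 − $3,501.24 → -$912.00
  Dec: +$1,360.66 → $448.66
  Jan: +$1,360.66 → $1,809.32
  Feb: +$1,360.66 − $5,574.72 → -$2,404.74
  Mar: +$1,360.66 → -$1,044.08
  Apr: +$1,360.66 → $316.58
  May: +$1,360.66 − $1,677.24 → $0.00
Lowest trial balance = -$2,404.74 (Feb)
Initial deposit = cushion − low point = $2,721.32 − (-$2,404.74) = $5,126.06

$5,126.06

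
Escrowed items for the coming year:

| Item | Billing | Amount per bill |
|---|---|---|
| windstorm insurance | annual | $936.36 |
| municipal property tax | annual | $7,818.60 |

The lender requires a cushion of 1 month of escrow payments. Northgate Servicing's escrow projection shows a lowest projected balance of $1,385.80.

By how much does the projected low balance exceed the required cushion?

Windstorm insurance = $936.36 per year
Municipal property tax = $7,818.60 per year
Total per year = $936.36 + $7,818.60 = $8,754.96
Per month = $8,754.96 / 12 = $729.58
Required cushion = 1 × $729.58 = $729.58
Excess over cushion: $1,385.80 − $729.58 = $656.22

$656.22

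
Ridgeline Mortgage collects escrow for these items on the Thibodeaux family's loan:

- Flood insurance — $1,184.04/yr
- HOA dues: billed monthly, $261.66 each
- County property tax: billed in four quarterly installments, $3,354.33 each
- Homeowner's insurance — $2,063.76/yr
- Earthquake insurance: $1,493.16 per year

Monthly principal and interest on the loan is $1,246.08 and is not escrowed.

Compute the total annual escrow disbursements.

Flood insurance: $1,184.04/yr
HOA dues: $261.66 × 12 = $3,139.92/yr
County property tax: $3,354.33 × 4 = $13,417.32/yr
Homeowner's insurance: $2,063.76/yr
Earthquake insurance: $1,493.16/yr
Combined annual = $21,298.20

$21,298.20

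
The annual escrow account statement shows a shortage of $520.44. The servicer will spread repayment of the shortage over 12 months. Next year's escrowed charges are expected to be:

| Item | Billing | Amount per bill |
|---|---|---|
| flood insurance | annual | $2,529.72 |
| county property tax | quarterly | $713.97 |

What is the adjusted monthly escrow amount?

$492.17

Flood insurance = $2,529.72 per year
County property tax = $713.97 × 4 = $2,855.88 per year
Total per year = $5,385.60
Monthly = $5,385.60 ÷ 12 = $448.80
Shortage spread = $520.44 ÷ 12 = $43.37/mo
Adjusted monthly = $448.80 + $43.37 = $492.17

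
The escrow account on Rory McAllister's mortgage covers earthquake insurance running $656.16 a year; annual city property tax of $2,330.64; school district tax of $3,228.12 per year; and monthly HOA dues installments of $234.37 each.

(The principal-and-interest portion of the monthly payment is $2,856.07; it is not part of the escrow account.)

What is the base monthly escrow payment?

Earthquake insurance — $656.16
City property tax — $2,330.64
School district tax — $3,228.12
HOA dues — $234.37 × 12 = $2,812.44
Total annual escrow = $656.16 + $2,330.64 + $3,228.12 + $2,812.44 = $9,027.36
Monthly escrow = $9,027.36 ÷ 12 = $752.28

$752.28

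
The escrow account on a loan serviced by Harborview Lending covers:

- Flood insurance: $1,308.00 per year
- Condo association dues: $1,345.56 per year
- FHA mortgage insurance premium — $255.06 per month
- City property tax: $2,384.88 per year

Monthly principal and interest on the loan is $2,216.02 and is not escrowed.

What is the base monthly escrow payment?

$674.93

Flood insurance: $1,308.00 per year
Condo association dues: $1,345.56 per year
FHA mortgage insurance premium: $255.06 × 12 = $3,060.72 per year
City property tax: $2,384.88 per year
Combined annual = $1,308.00 + $1,345.56 + $3,060.72 + $2,384.88 = $8,099.16
Monthly = $8,099.16 / 12 = $674.93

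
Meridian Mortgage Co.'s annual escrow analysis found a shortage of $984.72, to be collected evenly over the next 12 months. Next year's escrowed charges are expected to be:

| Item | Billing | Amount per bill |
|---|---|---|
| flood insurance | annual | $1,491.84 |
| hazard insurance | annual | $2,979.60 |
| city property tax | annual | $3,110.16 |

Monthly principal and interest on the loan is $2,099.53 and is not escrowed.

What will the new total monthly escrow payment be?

Flood insurance = $1,491.84 per year
Hazard insurance = $2,979.60 per year
City property tax = $3,110.16 per year
Annual escrow total = $1,491.84 + $2,979.60 + $3,110.16 = $7,581.60
Monthly escrow = $7,581.60 / 12 = $631.80
Shortage spread = $984.72 ÷ 12 = $82.06/mo
New monthly escrow = $631.80 + $82.06 = $713.86

$713.86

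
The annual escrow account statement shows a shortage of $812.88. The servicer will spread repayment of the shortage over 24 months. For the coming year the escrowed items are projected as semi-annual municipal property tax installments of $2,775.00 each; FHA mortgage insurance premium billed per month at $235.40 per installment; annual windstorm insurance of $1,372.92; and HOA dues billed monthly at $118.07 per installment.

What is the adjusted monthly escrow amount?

Municipal property tax — $2,775.00 × 2 = $5,550.00 per year
FHA mortgage insurance premium — $235.40 × 12 = $2,824.80 per year
Windstorm insurance — $1,372.92 per year
HOA dues — $118.07 × 12 = $1,416.84 per year
Yearly total = $5,550.00 + $2,824.80 + $1,372.92 + $1,416.84 = $11,164.56
Monthly = $11,164.56 / 12 = $930.38
Shortage per month = $812.88 ÷ 24 = $33.87
Adjusted monthly = $930.38 + $33.87 = $964.25

$964.25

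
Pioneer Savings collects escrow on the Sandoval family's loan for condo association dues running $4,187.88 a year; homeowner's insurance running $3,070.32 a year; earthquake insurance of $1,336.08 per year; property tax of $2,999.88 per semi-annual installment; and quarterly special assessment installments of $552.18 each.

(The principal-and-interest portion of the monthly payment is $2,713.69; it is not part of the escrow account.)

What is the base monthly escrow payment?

$1,400.23

Condo association dues — $4,187.88/yr
Homeowner's insurance — $3,070.32/yr
Earthquake insurance — $1,336.08/yr
Property tax — $2,999.88 × 2 = $5,999.76/yr
Special assessment — $552.18 × 4 = $2,208.72/yr
Annual escrow total = $4,187.88 + $3,070.32 + $1,336.08 + $5,999.76 + $2,208.72 = $16,802.76
Monthly = $16,802.76 / 12 = $1,400.23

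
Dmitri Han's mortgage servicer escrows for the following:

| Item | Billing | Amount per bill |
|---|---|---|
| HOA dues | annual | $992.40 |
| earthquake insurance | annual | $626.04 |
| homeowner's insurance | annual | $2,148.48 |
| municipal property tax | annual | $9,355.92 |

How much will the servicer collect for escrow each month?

HOA dues = $992.40 per year
Earthquake insurance = $626.04 per year
Homeowner's insurance = $2,148.48 per year
Municipal property tax = $9,355.92 per year
Total annual escrow = $13,122.84
Monthly = $13,122.84 / 12 = $1,093.57

$1,093.57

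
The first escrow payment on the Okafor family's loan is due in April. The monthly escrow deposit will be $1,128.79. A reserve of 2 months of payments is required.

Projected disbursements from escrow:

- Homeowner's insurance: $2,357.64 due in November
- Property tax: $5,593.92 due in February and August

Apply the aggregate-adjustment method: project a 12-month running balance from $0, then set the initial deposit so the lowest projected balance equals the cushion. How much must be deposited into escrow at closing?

$3,386.37

Cushion = 2 × $1,128.79 = $2,257.58
Trial balance (start $0, +$1,128.79 each month, − disbursements):
  Apr: +$1,128.79 → $1,128.79
  May: +$1,128.79 → $2,257.58
  Jun: +$1,128.79 → $3,386.37
  Jul: +$1,128.79 → $4,515.16
  Aug: +$1,128.79 − $5,593.92 → $50.03
  Sep: +$1,128.79 → $1,178.82
  Oct: +$1,128.79 → $2,307.61
  Nov: +$1,128.79 − $2,357.64 → $1,078.76
  Dec: +$1,128.79 → $2,207.55
  Jan: +$1,128.79 → $3,336.34
  Feb: +$1,128.79 − $5,593.92 → -$1,128.79
  Mar: +$1,128.79 → $0.00
Lowest trial balance = -$1,128.79 (Feb)
Initial deposit = cushion − low point = $2,257.58 − (-$1,128.79) = $3,386.37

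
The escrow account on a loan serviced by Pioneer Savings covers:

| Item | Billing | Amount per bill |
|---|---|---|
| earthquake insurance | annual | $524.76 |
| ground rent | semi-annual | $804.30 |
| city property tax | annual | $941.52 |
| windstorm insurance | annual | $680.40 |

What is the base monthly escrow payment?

Earthquake insurance = $524.76 annually
Ground rent = $804.30 × 2 = $1,608.60 annually
City property tax = $941.52 annually
Windstorm insurance = $680.40 annually
Combined annual = $524.76 + $1,608.60 + $941.52 + $680.40 = $3,755.28
Base monthly escrow = $3,755.28 / 12 = $312.94

$312.94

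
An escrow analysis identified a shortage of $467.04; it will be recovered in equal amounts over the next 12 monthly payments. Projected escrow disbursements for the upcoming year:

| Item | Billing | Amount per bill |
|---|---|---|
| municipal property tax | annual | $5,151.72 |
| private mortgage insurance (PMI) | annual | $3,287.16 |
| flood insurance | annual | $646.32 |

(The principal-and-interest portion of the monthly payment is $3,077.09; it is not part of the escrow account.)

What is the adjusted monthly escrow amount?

Municipal property tax — $5,151.72 annually
Private mortgage insurance (PMI) — $3,287.16 annually
Flood insurance — $646.32 annually
Total per year = $5,151.72 + $3,287.16 + $646.32 = $9,085.20
Monthly = $9,085.20 ÷ 12 = $757.10
Shortage spread = $467.04 / 12 = $38.92/mo
Adjusted monthly = $757.10 + $38.92 = $796.02

$796.02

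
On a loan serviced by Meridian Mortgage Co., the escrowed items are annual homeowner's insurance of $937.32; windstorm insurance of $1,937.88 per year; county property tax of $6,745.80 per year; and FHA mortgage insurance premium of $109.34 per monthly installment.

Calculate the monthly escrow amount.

Homeowner's insurance: $937.32/yr
Windstorm insurance: $1,937.88/yr
County property tax: $6,745.80/yr
FHA mortgage insurance premium: $109.34 × 12 = $1,312.08/yr
Total annual escrow = $10,933.08
Per month = $10,933.08 ÷ 12 = $911.09

$911.09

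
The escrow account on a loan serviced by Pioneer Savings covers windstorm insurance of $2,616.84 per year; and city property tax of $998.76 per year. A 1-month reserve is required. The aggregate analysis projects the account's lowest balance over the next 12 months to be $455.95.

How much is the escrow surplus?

$154.65

Windstorm insurance — $2,616.84
City property tax — $998.76
Total annual escrow = $2,616.84 + $998.76 = $3,615.60
Per month = $3,615.60 / 12 = $301.30
Required reserve = 1 × $301.30 = $301.30
Excess over cushion: $455.95 − $301.30 = $154.65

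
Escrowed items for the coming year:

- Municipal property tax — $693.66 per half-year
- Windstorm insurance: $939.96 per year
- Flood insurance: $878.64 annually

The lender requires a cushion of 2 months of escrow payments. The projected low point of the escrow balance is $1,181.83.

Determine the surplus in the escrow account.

$647.51

Municipal property tax = $693.66 × 2 = $1,387.32 per year
Windstorm insurance = $939.96 per year
Flood insurance = $878.64 per year
Total per year = $1,387.32 + $939.96 + $878.64 = $3,205.92
Monthly escrow = $3,205.92 / 12 = $267.16
Cushion = 2 × $267.16 = $534.32
Surplus = $1,181.83 − $534.32 = $647.51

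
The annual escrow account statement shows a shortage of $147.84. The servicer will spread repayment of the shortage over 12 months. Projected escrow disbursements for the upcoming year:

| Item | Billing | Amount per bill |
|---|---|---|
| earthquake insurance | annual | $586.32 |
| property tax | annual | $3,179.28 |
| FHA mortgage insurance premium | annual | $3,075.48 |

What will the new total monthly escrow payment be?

$582.41

Earthquake insurance: $586.32
Property tax: $3,179.28
FHA mortgage insurance premium: $3,075.48
Annual escrow total = $586.32 + $3,179.28 + $3,075.48 = $6,841.08
Monthly = $6,841.08 / 12 = $570.09
Shortage spread = $147.84 ÷ 12 = $12.32/mo
Adjusted monthly = $570.09 + $12.32 = $582.41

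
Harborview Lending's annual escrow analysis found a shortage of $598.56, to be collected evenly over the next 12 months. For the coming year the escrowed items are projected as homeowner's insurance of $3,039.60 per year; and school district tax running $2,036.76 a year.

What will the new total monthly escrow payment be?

Homeowner's insurance = $3,039.60
School district tax = $2,036.76
Annual escrow total = $5,076.36
Per month = $5,076.36 / 12 = $423.03
Shortage spread = $598.56 ÷ 12 = $49.88/mo
New monthly escrow = $423.03 + $49.88 = $472.91

$472.91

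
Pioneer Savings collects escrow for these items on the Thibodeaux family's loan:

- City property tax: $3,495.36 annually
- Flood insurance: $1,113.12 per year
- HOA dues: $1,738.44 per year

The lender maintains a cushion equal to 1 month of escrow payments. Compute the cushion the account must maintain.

$528.91

City property tax: $3,495.36
Flood insurance: $1,113.12
HOA dues: $1,738.44
Yearly total = $6,346.92
Monthly = $6,346.92 ÷ 12 = $528.91
Reserve = 1 × $528.91 = $528.91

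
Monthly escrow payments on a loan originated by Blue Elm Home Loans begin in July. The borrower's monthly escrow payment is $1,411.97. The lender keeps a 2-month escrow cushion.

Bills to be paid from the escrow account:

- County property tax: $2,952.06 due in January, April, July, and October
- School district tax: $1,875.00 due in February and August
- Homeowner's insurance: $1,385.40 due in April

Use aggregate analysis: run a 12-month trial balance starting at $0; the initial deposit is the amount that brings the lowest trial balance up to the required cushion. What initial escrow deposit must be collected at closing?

$5,647.88

Cushion = 2 × $1,411.97 = $2,823.94
Trial balance (start $0, +$1,411.97 each month, − disbursements):
  Jul: +$1,411.97 − $2,952.06 → -$1,540.09
  Aug: +$1,411.97 − $1,875.00 → -$2,003.12
  Sep: +$1,411.97 → -$591.15
  Oct: +$1,411.97 − $2,952.06 → -$2,131.24
  Nov: +$1,411.97 → -$719.27
  Dec: +$1,411.97 → $692.70
  Jan: +$1,411.97 − $2,952.06 → -$847.39
  Feb: +$1,411.97 − $1,875.00 → -$1,310.42
  Mar: +$1,411.97 → $101.55
  Apr: +$1,411.97 − $4,337.46 → -$2,823.94
  May: +$1,411.97 → -$1,411.97
  Jun: +$1,411.97 → $0.00
Lowest trial balance = -$2,823.94 (Apr)
Initial deposit = cushion − low point = $2,823.94 − (-$2,823.94) = $5,647.88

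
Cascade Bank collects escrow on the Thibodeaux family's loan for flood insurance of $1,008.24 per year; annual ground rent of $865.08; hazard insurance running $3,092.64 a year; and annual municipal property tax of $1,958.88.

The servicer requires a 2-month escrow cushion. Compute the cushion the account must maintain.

Flood insurance: $1,008.24 annually
Ground rent: $865.08 annually
Hazard insurance: $3,092.64 annually
Municipal property tax: $1,958.88 annually
Yearly total = $6,924.84
Base monthly escrow = $6,924.84 / 12 = $577.07
Required cushion = 2 × $577.07 = $1,154.14

$1,154.14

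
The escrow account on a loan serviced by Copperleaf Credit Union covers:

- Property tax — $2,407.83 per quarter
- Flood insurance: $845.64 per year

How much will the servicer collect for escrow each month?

Property tax = $2,407.83 × 4 = $9,631.32 per year
Flood insurance = $845.64 per year
Yearly total = $10,476.96
Monthly escrow = $10,476.96 / 12 = $873.08

$873.08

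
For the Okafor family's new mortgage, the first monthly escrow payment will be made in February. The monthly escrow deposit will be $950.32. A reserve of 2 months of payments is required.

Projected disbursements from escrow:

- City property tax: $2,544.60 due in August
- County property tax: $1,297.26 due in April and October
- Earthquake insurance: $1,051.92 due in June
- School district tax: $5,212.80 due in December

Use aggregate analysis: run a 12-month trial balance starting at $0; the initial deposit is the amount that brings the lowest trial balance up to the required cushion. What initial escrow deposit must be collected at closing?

$2,850.96

Cushion = 2 × $950.32 = $1,900.64
Trial balance (start $0, +$950.32 each month, − disbursements):
  Feb: +$950.32 → $950.32
  Mar: +$950.32 → $1,900.64
  Apr: +$950.32 − $1,297.26 → $1,553.70
  May: +$950.32 → $2,504.02
  Jun: +$950.32 − $1,051.92 → $2,402.42
  Jul: +$950.32 → $3,352.74
  Aug: +$950.32 − $2,544.60 → $1,758.46
  Sep: +$950.32 → $2,708.78
  Oct: +$950.32 − $1,297.26 → $2,361.84
  Nov: +$950.32 → $3,312.16
  Dec: +$950.32 − $5,212.80 → -$950.32
  Jan: +$950.32 → $0.00
Lowest trial balance = -$950.32 (Dec)
Initial deposit = cushion − low point = $1,900.64 − (-$950.32) = $2,850.96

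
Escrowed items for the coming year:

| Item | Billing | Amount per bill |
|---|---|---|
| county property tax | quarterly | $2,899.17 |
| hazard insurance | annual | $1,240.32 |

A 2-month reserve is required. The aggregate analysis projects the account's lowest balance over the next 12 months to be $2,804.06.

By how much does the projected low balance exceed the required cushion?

$664.56

County property tax — $2,899.17 × 4 = $11,596.68 per year
Hazard insurance — $1,240.32 per year
Combined annual = $12,837.00
Monthly escrow = $12,837.00 / 12 = $1,069.75
Required reserve = 2 × $1,069.75 = $2,139.50
Excess over cushion: $2,804.06 − $2,139.50 = $664.56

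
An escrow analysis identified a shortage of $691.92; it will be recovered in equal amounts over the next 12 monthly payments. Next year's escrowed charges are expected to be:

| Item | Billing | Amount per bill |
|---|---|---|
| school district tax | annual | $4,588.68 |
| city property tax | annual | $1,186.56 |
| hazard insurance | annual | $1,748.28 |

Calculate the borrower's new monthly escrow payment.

$684.62

School district tax: $4,588.68
City property tax: $1,186.56
Hazard insurance: $1,748.28
Combined annual = $7,523.52
Per month = $7,523.52 / 12 = $626.96
Monthly shortage recovery: $691.92 ÷ 12 = $57.66
New monthly escrow = $626.96 + $57.66 = $684.62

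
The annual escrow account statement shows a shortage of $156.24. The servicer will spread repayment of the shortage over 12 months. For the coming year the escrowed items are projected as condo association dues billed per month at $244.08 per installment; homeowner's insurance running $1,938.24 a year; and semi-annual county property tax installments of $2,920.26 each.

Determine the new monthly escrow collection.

Condo association dues = $244.08 × 12 = $2,928.96
Homeowner's insurance = $1,938.24
County property tax = $2,920.26 × 2 = $5,840.52
Total per year = $10,707.72
Monthly = $10,707.72 / 12 = $892.31
Shortage per month = $156.24 ÷ 12 = $13.02
Adjusted monthly = $892.31 + $13.02 = $905.33

$905.33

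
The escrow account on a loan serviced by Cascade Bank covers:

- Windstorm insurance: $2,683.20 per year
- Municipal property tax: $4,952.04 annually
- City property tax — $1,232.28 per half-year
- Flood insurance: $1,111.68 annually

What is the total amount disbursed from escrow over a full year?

Windstorm insurance = $2,683.20
Municipal property tax = $4,952.04
City property tax = $1,232.28 × 2 = $2,464.56
Flood insurance = $1,111.68
Total annual escrow = $2,683.20 + $4,952.04 + $2,464.56 + $1,111.68 = $11,211.48

$11,211.48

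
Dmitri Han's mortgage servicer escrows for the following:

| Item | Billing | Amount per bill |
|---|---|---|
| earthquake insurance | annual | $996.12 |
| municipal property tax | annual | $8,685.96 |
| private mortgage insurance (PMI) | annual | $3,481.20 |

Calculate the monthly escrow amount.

$1,096.94

Earthquake insurance — $996.12 per year
Municipal property tax — $8,685.96 per year
Private mortgage insurance (PMI) — $3,481.20 per year
Total annual escrow = $13,163.28
Monthly escrow = $13,163.28 / 12 = $1,096.94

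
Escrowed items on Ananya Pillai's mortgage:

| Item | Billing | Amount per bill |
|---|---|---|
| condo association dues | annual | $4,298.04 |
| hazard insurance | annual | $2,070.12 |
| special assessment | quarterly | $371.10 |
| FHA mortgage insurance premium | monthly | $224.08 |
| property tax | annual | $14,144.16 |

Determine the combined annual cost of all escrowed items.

Condo association dues: $4,298.04 annually
Hazard insurance: $2,070.12 annually
Special assessment: $371.10 × 4 = $1,484.40 annually
FHA mortgage insurance premium: $224.08 × 12 = $2,688.96 annually
Property tax: $14,144.16 annually
Total annual escrow = $4,298.04 + $2,070.12 + $1,484.40 + $2,688.96 + $14,144.16 = $24,685.68

$24,685.68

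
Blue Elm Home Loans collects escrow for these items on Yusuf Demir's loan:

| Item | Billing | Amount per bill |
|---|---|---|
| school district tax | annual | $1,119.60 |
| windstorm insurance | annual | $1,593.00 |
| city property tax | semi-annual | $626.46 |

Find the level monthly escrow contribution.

School district tax: $1,119.60 per year
Windstorm insurance: $1,593.00 per year
City property tax: $626.46 × 2 = $1,252.92 per year
Total annual escrow = $1,119.60 + $1,593.00 + $1,252.92 = $3,965.52
Monthly escrow = $3,965.52 / 12 = $330.46

$330.46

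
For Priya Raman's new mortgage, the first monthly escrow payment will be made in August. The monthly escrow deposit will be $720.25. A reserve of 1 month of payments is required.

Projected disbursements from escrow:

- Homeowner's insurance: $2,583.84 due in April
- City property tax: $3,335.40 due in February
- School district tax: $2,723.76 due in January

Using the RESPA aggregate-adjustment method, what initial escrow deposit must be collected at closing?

Cushion = 1 × $720.25 = $720.25
Trial balance (start $0, +$720.25 each month, − disbursements):
  Aug: +$720.25 → $720.25
  Sep: +$720.25 → $1,440.50
  Oct: +$720.25 → $2,160.75
  Nov: +$720.25 → $2,881.00
  Dec: +$720.25 → $3,601.25
  Jan: +$720.25 − $2,723.76 → $1,597.74
  Feb: +$720.25 − $3,335.40 → -$1,017.41
  Mar: +$720.25 → -$297.16
  Apr: +$720.25 − $2,583.84 → -$2,160.75
  May: +$720.25 → -$1,440.50
  Jun: +$720.25 → -$720.25
  Jul: +$720.25 → $0.00
Lowest trial balance = -$2,160.75 (Apr)
Initial deposit = cushion − low point = $720.25 − (-$2,160.75) = $2,881.00

$2,881.00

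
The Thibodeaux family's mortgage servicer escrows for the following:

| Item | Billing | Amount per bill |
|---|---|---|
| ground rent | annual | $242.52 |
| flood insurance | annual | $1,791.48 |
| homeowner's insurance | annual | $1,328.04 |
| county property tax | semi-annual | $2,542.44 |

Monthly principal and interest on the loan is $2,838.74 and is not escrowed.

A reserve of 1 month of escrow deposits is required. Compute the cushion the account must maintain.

Ground rent: $242.52 annually
Flood insurance: $1,791.48 annually
Homeowner's insurance: $1,328.04 annually
County property tax: $2,542.44 × 2 = $5,084.88 annually
Total per year = $8,446.92
Per month = $8,446.92 ÷ 12 = $703.91
Cushion = 1 × $703.91 = $703.91

$703.91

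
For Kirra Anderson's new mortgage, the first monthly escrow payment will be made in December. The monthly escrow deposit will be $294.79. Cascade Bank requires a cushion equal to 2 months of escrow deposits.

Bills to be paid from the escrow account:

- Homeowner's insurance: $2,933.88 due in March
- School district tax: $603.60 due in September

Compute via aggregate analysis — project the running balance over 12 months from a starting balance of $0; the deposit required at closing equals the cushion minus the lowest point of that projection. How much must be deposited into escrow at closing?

$2,344.30

Cushion = 2 × $294.79 = $589.58
Trial balance (start $0, +$294.79 each month, − disbursements):
  Dec: +$294.79 → $294.79
  Jan: +$294.79 → $589.58
  Feb: +$294.79 → $884.37
  Mar: +$294.79 − $2,933.88 → -$1,754.72
  Apr: +$294.79 → -$1,459.93
  May: +$294.79 → -$1,165.14
  Jun: +$294.79 → -$870.35
  Jul: +$294.79 → -$575.56
  Aug: +$294.79 → -$280.77
  Sep: +$294.79 − $603.60 → -$589.58
  Oct: +$294.79 → -$294.79
  Nov: +$294.79 → $0.00
Lowest trial balance = -$1,754.72 (Mar)
Initial deposit = cushion − low point = $589.58 − (-$1,754.72) = $2,344.30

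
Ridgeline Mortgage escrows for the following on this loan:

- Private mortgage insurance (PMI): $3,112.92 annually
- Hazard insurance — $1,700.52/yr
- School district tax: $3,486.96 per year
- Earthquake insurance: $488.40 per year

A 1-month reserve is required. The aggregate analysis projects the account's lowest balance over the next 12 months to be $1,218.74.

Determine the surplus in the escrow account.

Private mortgage insurance (PMI) — $3,112.92/yr
Hazard insurance — $1,700.52/yr
School district tax — $3,486.96/yr
Earthquake insurance — $488.40/yr
Total annual escrow = $8,788.80
Base monthly escrow = $8,788.80 / 12 = $732.40
Required reserve = 1 × $732.40 = $732.40
Surplus = $1,218.74 − $732.40 = $486.34

$486.34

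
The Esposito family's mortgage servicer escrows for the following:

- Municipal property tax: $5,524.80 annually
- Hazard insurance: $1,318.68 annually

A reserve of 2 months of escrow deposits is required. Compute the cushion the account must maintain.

$1,140.58

Municipal property tax — $5,524.80
Hazard insurance — $1,318.68
Total per year = $5,524.80 + $1,318.68 = $6,843.48
Base monthly escrow = $6,843.48 / 12 = $570.29
Required cushion = 2 × $570.29 = $1,140.58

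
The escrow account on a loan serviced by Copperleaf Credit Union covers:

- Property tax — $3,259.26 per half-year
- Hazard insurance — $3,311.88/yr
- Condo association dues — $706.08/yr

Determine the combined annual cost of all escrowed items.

$10,536.48

Property tax: $3,259.26 × 2 = $6,518.52
Hazard insurance: $3,311.88
Condo association dues: $706.08
Annual escrow total = $6,518.52 + $3,311.88 + $706.08 = $10,536.48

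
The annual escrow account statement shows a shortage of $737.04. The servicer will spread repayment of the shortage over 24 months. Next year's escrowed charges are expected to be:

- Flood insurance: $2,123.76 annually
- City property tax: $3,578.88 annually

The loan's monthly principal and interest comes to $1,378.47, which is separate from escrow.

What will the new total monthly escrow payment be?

Flood insurance: $2,123.76
City property tax: $3,578.88
Total annual escrow = $2,123.76 + $3,578.88 = $5,702.64
Per month = $5,702.64 ÷ 12 = $475.22
Shortage spread = $737.04 ÷ 24 = $30.71/mo
Adjusted monthly = $475.22 + $30.71 = $505.93

$505.93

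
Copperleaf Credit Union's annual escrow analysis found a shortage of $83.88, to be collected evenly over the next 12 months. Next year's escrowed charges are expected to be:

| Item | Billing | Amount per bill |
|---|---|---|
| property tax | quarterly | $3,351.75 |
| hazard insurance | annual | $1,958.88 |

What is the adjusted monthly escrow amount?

Property tax = $3,351.75 × 4 = $13,407.00
Hazard insurance = $1,958.88
Total annual escrow = $15,365.88
Monthly = $15,365.88 / 12 = $1,280.49
Shortage per month = $83.88 / 12 = $6.99
Adjusted monthly = $1,280.49 + $6.99 = $1,287.48

$1,287.48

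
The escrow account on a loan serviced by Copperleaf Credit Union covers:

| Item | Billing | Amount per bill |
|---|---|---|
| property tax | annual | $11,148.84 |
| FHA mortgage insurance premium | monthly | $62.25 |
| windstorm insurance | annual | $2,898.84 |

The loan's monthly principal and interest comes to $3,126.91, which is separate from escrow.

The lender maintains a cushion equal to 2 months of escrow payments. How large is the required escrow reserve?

$2,465.78

Property tax — $11,148.84
FHA mortgage insurance premium — $62.25 × 12 = $747.00
Windstorm insurance — $2,898.84
Total per year = $11,148.84 + $747.00 + $2,898.84 = $14,794.68
Monthly = $14,794.68 ÷ 12 = $1,232.89
Required cushion = 2 × $1,232.89 = $2,465.78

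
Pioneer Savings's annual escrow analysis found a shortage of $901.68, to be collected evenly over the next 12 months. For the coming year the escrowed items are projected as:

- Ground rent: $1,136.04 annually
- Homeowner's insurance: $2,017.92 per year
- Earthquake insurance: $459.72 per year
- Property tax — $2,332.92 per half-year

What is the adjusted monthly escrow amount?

$765.10

Ground rent — $1,136.04/yr
Homeowner's insurance — $2,017.92/yr
Earthquake insurance — $459.72/yr
Property tax — $2,332.92 × 2 = $4,665.84/yr
Total per year = $1,136.04 + $2,017.92 + $459.72 + $4,665.84 = $8,279.52
Monthly = $8,279.52 ÷ 12 = $689.96
Shortage per month = $901.68 ÷ 12 = $75.14
New monthly escrow = $689.96 + $75.14 = $765.10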